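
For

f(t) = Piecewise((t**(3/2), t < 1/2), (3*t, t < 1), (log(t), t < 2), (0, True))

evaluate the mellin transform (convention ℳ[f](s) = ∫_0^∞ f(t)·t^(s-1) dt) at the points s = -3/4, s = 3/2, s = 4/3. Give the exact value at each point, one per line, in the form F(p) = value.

F(-3/4) = -6*2**(3/4) - 2*2**(1/4)*log(2)/3 - 2*2**(1/4)/9 + 124/9
F(3/2) = sqrt(2)*(-748 + 960*log(2) + 607*sqrt(2))/720
F(4/3) = -9*2**(1/3)/8 - 9*2**(2/3)/56 + 3*2**(1/6)/68 + 3*2**(1/3)*log(2)/2 + 207/112

f breaks at 1/2, 1 into 3 integrals to sum
segment 0 to 1/2 holds t**(3/2); add its integral
on [1/2, 1) integrate f = 3*t against the kernel
over [1, 2), the kernel integral of log(t) enters the sum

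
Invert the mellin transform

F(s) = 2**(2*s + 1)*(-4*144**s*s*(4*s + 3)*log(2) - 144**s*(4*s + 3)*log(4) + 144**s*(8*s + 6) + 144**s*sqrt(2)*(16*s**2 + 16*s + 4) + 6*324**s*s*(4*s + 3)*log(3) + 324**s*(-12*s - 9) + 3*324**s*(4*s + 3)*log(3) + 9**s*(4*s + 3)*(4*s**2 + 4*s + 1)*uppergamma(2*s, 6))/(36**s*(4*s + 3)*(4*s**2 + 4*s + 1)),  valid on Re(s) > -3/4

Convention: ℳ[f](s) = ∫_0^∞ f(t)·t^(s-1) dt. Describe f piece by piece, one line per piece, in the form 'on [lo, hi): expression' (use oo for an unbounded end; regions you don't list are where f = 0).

strip the power substitution: sqrt(2)*t**(3/2)/4 on [0, 4); t*log(t/2)/2 on [4, 6); exp(-t) on [6, ∞)
the common scale on t comes off first: t**(3/2) on [0, 2); t*log(t) on [2, 3); exp(-2*t) on [3, ∞)
integrate the 3 segments split at 16, 36, then add the results
on [0, 16) integrate f = sqrt(2)*t**(3/4)/4 against the kernel
on [16, 36): add ∫ sqrt(t)*log(sqrt(t)/2)/2·t^(s-1) dt
segment [36, ∞) carries exp(-sqrt(t)); integrate it

on [0, 16): sqrt(2)*t**(3/4)/4
on [16, 36): sqrt(t)*log(sqrt(t)/2)/2
on [36, oo): exp(-sqrt(t))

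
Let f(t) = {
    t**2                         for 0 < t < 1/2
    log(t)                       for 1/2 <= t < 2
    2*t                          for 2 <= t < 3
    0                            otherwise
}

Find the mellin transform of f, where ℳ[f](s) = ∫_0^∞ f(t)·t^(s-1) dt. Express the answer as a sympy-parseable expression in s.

(-16*2**(2*s)*s**2*(s + 2) + 4*2**(2*s)*s*(s + 1)*(s + 2)*log(2) - 4*2**(2*s)*(s + 1)*(s + 2) + 24*6**s*s**2*(s + 2) + s**2*(s + 1) + 4*s*(s + 1)*(s + 2)*log(2) + 4*(s + 1)*(s + 2))/(4*2**s*s**2*(s + 1)*(s + 2))
  Re(s) > -2

linearity at 1/2, 2 turns ℳ[f](s) into 3 summed integrals
[0, 1/2) adds the kernel integral of t**2
segment [1/2, 2) carries log(t); integrate it
for t in [2, 3): the term is ∫ 2*t·t^(s-1)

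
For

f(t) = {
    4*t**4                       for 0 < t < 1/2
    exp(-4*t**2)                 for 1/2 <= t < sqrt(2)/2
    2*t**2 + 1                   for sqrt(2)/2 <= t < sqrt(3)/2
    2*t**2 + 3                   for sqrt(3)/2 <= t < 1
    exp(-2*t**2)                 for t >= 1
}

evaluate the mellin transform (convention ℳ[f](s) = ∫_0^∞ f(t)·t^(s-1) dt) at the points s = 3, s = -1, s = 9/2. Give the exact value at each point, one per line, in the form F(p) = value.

invert the power substitution to get 4*t**2 on [0, 1/4); exp(-4*t) on [1/4, 1/2); 2*t + 1 on [1/2, 3/4); …
remove the common scale on t first: t**2 on [0, 1/2); exp(-2*t) on [1/2, 1); t + 1 on [1, 3/2); …
decompose at 1/2, sqrt(2)/2, sqrt(3)/2, 1; ℳ[f](s) sums the 5 pieces' integrals
[0, 1/2) adds the kernel integral of 4*t**4
[1/2, sqrt(2)/2) adds the kernel integral of exp(-4*t**2)
segment [sqrt(2)/2, sqrt(3)/2) carries (2*t**2 + 1); integrate it
on [sqrt(3)/2, 1): add ∫ (2*t**2 + 3)·t^(s-1) dt
piece [1, ∞): integrate exp(-2*t**2) against the kernel

F(3) = (210*E + 210*sqrt(2)*(-1 + sqrt(pi)*exp(2)*erfc(sqrt(2)) + 2*sqrt(2)) + (-840*sqrt(3) - 448*sqrt(2) - 105*sqrt(pi)*erfc(sqrt(2)) + 105*sqrt(pi)*erfc(1) + 4719)*exp(2))*exp(-2)/3360
F(-1) = -5/6 - 2*sqrt(pi)*erfc(1) - sqrt(2)*exp(-2) - sqrt(2)*sqrt(pi)*erfc(sqrt(2)) + exp(-2) + 2*sqrt(pi)*erfc(sqrt(2)) + 2*exp(-1) + 4*sqrt(3)/3
F(9/2) = sqrt(2)*(-15912*3**(1/4) - 5984*2**(1/4) - 1989*uppergamma(9/4, 2) + 117 + 1989*uppergamma(9/4, 1) + 7956*2**(1/4)*uppergamma(9/4, 2) + 62016*sqrt(2))/127296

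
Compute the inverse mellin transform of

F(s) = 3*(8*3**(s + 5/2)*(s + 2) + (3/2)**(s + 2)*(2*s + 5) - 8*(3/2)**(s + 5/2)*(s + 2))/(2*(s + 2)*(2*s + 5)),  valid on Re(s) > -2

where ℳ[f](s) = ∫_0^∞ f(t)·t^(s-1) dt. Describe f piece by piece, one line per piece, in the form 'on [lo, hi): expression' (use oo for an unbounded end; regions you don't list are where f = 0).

on [0, 3/2): 3*t**2/2
on [3/2, 3): 6*t**(5/2)

decompose at 3/2; ℳ[f](s) sums the 2 pieces' integrals
over [0, 3/2), the kernel integral of 3*t**2/2 enters the sum
segment 3/2 to 3 holds 6*t**(5/2); add its integral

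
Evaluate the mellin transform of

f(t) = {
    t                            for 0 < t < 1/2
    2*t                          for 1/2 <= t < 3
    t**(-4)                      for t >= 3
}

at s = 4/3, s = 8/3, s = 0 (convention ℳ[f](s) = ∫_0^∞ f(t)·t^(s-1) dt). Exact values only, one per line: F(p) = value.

integrate the 3 segments split at 1/2, 3, then add the results
on [0, 1/2) integrate f = t against the kernel
on [1/2, 3): add ∫ 2*t·t^(s-1) dt
∫ t**(-4)·t^(s-1) over [3, ∞)

F(4/3) = 2**(2/3)*(-54 + 3895*6**(1/3))/1008
F(8/3) = 2**(1/3)*(-9 + 3910*6**(2/3))/528
F(0) = 1783/324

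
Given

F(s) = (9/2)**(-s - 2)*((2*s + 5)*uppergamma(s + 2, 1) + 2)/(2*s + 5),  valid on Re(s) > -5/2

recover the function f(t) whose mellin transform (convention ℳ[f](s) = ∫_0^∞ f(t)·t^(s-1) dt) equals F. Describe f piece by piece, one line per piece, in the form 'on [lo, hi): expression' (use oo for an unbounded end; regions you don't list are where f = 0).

on [0, 2/9): 3*sqrt(2)*t**(5/2)/2
on [2/9, oo): t**2*exp(-9*t/2)

the shared t-power comes off first: 3*sqrt(2)*sqrt(t)/2 on [0, 2/9); exp(-9*t/2) on [2/9, ∞)
undo the common scale on t: sqrt(3)*sqrt(t) on [0, 1/3); exp(-3*t) on [1/3, ∞)
reversing the common scale on t: sqrt(t) on [0, 1); exp(-t) on [1, ∞)
breakpoints 2/9: one integral from each of the 2 segments
on [0, 2/9) integrate f = 3*sqrt(2)*t**(5/2)/2 against the kernel
over [2/9, ∞), the kernel integral of t**2*exp(-9*t/2) enters the sum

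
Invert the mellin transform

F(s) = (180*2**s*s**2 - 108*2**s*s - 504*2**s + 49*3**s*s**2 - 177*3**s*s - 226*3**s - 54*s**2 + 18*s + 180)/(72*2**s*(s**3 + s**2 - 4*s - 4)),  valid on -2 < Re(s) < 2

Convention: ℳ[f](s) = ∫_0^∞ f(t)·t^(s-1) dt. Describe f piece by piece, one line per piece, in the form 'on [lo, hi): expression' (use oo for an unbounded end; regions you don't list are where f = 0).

on [0, 1/2): t**2
on [1/2, 1): t*(2*t + 1)
on [1, 3/2): t**2/2
on [3/2, oo): t**(-2)

remove the shared t-power first: t on [0, 1/2); 2*t + 1 on [1/2, 1); t/2 on [1, 3/2); …
decompose at 1/2, 1, 3/2; ℳ[f](s) sums the 4 pieces' integrals
the [0, 1/2) slice contributes ∫ t**2·t^(s-1) dt
over [1/2, 1), the kernel integral of t*(2*t + 1) enters the sum
for t in [1, 3/2): the term is ∫ t**2/2·t^(s-1)
over [3/2, ∞), the kernel integral of t**(-2) enters the sum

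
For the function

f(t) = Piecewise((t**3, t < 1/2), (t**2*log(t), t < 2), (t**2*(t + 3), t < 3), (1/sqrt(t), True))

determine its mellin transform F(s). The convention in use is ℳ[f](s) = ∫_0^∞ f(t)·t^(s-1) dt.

(480*2**(2*s)*(1 - 2*s)*(s + 2)**2 + 96*2**(2*s)*(s + 2)*(s + 3)*(2*s - 1)*log(2) - 288*2**(2*s)*(s + 2)*(2*s - 1) - 96*2**(2*s)*(s + 3)*(2*s - 1) - 16*sqrt(3)*6**s*(s + 2)**2*(s + 3) + 1296*6**s*(s + 2)**2*(2*s - 1) + 648*6**s*(s + 2)*(2*s - 1) + 3*(s + 2)**2*(2*s - 1) + 6*(s + 2)*(s + 3)*(2*s - 1)*log(2) + 6*(s + 3)*(2*s - 1))/(24*2**s*(s + 2)**2*(s + 3)*(2*s - 1))
  -3 < Re(s) < 1/2

the shared t-power comes off first: t on [0, 1/2); log(t) on [1/2, 2); t + 3 on [2, 3); …
decompose at 1/2, 2, 3; ℳ[f](s) sums the 4 pieces' integrals
between 0 and 1/2 the integrand is t**3·t^(s-1)
on [1/2, 2) integrate f = t**2*log(t) against the kernel
segment [2, 3) carries t**2*(t + 3); integrate it
between 3 and ∞ the integrand is 1/sqrt(t)·t^(s-1)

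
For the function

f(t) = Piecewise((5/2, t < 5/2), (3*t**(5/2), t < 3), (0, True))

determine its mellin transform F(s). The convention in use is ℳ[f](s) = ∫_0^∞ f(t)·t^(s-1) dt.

breakpoints 5/2: one integral from each of the 2 segments
∫ 5/2·t^(s-1) over [0, 5/2)
∫ over [5/2, 3) of 3*t**(5/2)·t^(s-1) joins the sum

(12*3**(s + 5/2)*s + 5*(5/2)**s*(2*s + 5) - 12*(5/2)**(s + 5/2)*s)/(2*s*(2*s + 5))
  Re(s) > 0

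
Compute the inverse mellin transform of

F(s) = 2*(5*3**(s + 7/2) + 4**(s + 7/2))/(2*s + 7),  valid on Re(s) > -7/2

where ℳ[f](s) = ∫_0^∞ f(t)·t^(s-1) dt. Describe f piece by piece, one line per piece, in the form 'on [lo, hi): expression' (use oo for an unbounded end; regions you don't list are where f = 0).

decompose at 3; ℳ[f](s) sums the 2 pieces' integrals
the [0, 3) slice contributes ∫ 6*t**(7/2)·t^(s-1) dt
segment 3 to 4 holds t**(7/2); add its integral

on [0, 3): 6*t**(7/2)
on [3, 4): t**(7/2)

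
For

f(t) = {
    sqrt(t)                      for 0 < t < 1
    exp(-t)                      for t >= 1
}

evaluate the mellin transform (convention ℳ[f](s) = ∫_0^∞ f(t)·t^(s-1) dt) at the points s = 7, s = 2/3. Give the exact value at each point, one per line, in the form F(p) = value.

F(7) = 2/15 + 1957*exp(-1)
F(2/3) = uppergamma(2/3, 1) + 6/7

slice at 1, transform all 2 pieces, and sum them
the [0, 1) slice contributes ∫ sqrt(t)·t^(s-1) dt
between 1 and ∞ the integrand is exp(-t)·t^(s-1)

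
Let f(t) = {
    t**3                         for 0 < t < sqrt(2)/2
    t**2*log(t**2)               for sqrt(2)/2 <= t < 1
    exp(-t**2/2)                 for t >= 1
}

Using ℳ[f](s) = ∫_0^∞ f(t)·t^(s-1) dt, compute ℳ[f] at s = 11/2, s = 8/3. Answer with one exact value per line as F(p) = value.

F(11/2) = 2**(1/4)*(-1088*2**(3/4) + 136 + 225*sqrt(2) + 510*log(2) + 122400*sqrt(2)*uppergamma(11/4, 1/2))/61200
F(8/3) = 2**(2/3)*(-612*2**(1/3) + 153 + 147*sqrt(2) + 357*log(2) + 6664*2**(2/3)*uppergamma(4/3, 1/2))/13328

reversing the power substitution: t**(3/2) on [0, 1/2); t*log(t) on [1/2, 1); exp(-t/2) on [1, ∞)
the 3 pieces separated at sqrt(2)/2, 1 each add one integral
between 0 and sqrt(2)/2 the integrand is t**3·t^(s-1)
∫ over [sqrt(2)/2, 1) of t**2*log(t**2)·t^(s-1) joins the sum
∫ exp(-t**2/2)·t^(s-1) over [1, ∞)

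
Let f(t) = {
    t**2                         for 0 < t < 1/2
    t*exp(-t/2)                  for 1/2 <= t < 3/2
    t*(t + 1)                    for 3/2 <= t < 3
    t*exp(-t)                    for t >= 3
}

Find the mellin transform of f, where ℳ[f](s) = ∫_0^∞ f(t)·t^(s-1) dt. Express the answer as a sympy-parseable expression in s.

remove the shared t-power first: t on [0, 1/2); exp(-t/2) on [1/2, 3/2); t + 1 on [3/2, 3); …
integrate the 4 segments split at 1/2, 3/2, 3, then add the results
between 0 and 1/2 the integrand is t**2·t^(s-1)
on [1/2, 3/2): add ∫ t*exp(-t/2)·t^(s-1) dt
∫ over [3/2, 3) of t*(t + 1)·t^(s-1) joins the sum
∫ t*exp(-t)·t^(s-1) over [3, ∞)

(8*2**(2*s)*(s + 1)*(s + 2)*uppergamma(s + 1, 1/4) - 8*2**(2*s)*(s + 1)*(s + 2)*uppergamma(s + 1, 3/4) + 4*2**s*(s + 1)*(s + 2)*uppergamma(s + 1, 3) - 15*3**s*(s + 1) - 6*3**s + 48*6**s*(s + 1) + 12*6**s + s + 1)/(4*2**s*(s + 1)*(s + 2))
  Re(s) > -2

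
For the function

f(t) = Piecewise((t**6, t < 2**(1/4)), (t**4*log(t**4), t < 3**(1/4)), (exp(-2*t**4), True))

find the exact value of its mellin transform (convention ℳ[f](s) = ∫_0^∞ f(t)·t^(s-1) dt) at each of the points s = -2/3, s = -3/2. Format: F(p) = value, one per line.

F(-2/3) = -9*3**(5/6)/25 - 3*2**(5/6)*log(2)/10 + 2**(1/6)*uppergamma(-1/6, 6)/4 + 3*2**(1/3)/8 + 9*2**(5/6)/25 + 3*3**(5/6)*log(3)/10
F(-3/2) = -16*3**(5/8)/25 - 2*2**(5/8)*log(2)/5 + 2**(3/8)*uppergamma(-3/8, 6)/4 + 4*2**(1/8)/9 + 2*3**(5/8)*log(3)/5 + 16*2**(5/8)/25

remove the power substitution first: t**3 on [0, sqrt(2)); t**2*log(t**2) on [sqrt(2), sqrt(3)); exp(-2*t**2) on [sqrt(3), ∞)
invert the power substitution to get t**(3/2) on [0, 2); t*log(t) on [2, 3); exp(-2*t) on [3, ∞)
linearity at 2**(1/4), 3**(1/4) turns ℳ[f](s) into 3 summed integrals
between 0 and 2**(1/4) the integrand is t**6·t^(s-1)
segment [2**(1/4), 3**(1/4)) carries t**4*log(t**4); integrate it
segment 3**(1/4) to ∞ holds exp(-2*t**4); add its integral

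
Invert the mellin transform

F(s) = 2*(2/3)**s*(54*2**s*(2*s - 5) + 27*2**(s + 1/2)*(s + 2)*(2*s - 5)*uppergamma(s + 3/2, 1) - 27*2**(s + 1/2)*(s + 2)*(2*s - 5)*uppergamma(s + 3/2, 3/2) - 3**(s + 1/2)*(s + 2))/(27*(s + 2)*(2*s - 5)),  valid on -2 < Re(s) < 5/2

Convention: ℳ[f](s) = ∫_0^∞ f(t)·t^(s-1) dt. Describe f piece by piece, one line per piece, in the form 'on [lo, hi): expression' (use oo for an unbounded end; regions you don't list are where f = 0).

on [0, 4/3): 9*t**2/4
on [4/3, 2): 3*sqrt(6)*t**(3/2)*exp(-3*t/4)/4
on [2, oo): 4*sqrt(6)/(27*t**(5/2))

reversing the common scale on t: t**2 on [0, 2); t**(3/2)*exp(-t/2) on [2, 3); t**(-5/2) on [3, ∞)
strip the shared t-power: t**(3/2) on [0, 2); t*exp(-t/2) on [2, 3); t**(-3) on [3, ∞)
remove the shared t-power first: sqrt(t) on [0, 2); exp(-t/2) on [2, 3); t**(-4) on [3, ∞)
linearity at 4/3, 2 turns ℳ[f](s) into 3 summed integrals
[0, 4/3) adds the kernel integral of 9*t**2/4
on [4/3, 2): add ∫ 3*sqrt(6)*t**(3/2)*exp(-3*t/4)/4·t^(s-1) dt
for t in [2, ∞): the term is ∫ 4*sqrt(6)/(27*t**(5/2))·t^(s-1)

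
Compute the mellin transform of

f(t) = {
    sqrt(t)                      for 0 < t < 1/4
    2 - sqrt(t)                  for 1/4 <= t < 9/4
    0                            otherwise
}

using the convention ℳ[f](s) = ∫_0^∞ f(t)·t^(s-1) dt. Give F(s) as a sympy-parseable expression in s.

peel off the power substitution: t on [0, 1/2); 2 - t on [1/2, 3/2)
split f at 1/4: ℳ[f](s) collects 2 kernel integrals
segment [0, 1/4) carries sqrt(t); integrate it
for t in [1/4, 9/4): the term is ∫ (2 - sqrt(t))·t^(s-1)

(9**s*s + 2*9**s - 2*s - 2)/(4**s*s*(2*s + 1))
  Re(s) > -1/2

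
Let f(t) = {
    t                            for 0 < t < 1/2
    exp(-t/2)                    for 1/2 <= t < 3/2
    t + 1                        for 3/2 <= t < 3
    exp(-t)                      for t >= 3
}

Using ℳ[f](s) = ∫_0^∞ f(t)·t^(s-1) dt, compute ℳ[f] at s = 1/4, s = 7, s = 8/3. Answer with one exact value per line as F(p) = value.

summing 4 kernel integrals split by 1/2, 3/2, 3 yields ℳ[f](s)
the [0, 1/2) slice contributes ∫ t·t^(s-1) dt
[1/2, 3/2) adds the kernel integral of exp(-t/2)
on [3/2, 3) integrate f = (t + 1) against the kernel
for t in [3, ∞): the term is ∫ exp(-t)·t^(s-1)

F(1/4) = -13*2**(3/4)*3**(1/4)/5 - 2**(1/4)*uppergamma(1/4, 3/4) + uppergamma(1/4, 3) + 2**(3/4)/5 + 2**(1/4)*uppergamma(1/4, 1/4) + 32*3**(1/4)/5
F(7) = -6243201*exp(-3/4)/32 + 13977*exp(-3) + 1009711/896 + 3786745*exp(-1/4)/32
F(8/3) = 2**(1/3)*(-2816*2**(1/3)*uppergamma(8/3, 3/4) - 621*3**(2/3) + 12 + 352*2**(2/3)*uppergamma(8/3, 3) + 2816*2**(1/3)*uppergamma(8/3, 1/4) + 3780*6**(2/3))/704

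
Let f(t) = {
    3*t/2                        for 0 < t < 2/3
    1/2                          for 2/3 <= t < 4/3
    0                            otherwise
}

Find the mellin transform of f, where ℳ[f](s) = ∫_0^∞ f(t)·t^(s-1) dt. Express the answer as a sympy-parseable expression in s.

the common scale on t comes off first: t on [0, 1); 1/2 on [1, 2)
f breaks at 2/3 into 2 integrals to sum
between 0 and 2/3 the integrand is 3*t/2·t^(s-1)
[2/3, 4/3) adds the kernel integral of 1/2

(2**s*(s + 1) + s - 1)/(2*(3/2)**s*s*(s + 1))
  Re(s) > -1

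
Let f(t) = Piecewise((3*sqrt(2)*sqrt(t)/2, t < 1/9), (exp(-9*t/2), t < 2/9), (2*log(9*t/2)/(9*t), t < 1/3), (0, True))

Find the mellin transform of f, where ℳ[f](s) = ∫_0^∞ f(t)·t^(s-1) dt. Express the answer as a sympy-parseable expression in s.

undo the common scale on t: sqrt(3)*sqrt(t) on [0, 1/6); exp(-3*t) on [1/6, 1/3); log(3*t)/(3*t) on [1/3, 1/2)
peel off the common scale on t: sqrt(t) on [0, 1/2); exp(-t) on [1/2, 1); log(t)/t on [1, 3/2)
along the cuts 1/9, 2/9, ℳ[f](s) splits into 3 integrals
between 0 and 1/9 the integrand is 3*sqrt(2)*sqrt(t)/2·t^(s-1)
for t in [1/9, 2/9): the term is ∫ exp(-9*t/2)·t^(s-1)
piece [2/9, 1/3): integrate 2*log(9*t/2)/(9*t) against the kernel

3**(-2*s - 1)*(3*2**s*(2*s + 1)*(s**2 - 2*s + 1)*uppergamma(s, 1/2) - 3*2**s*(2*s + 1)*(s**2 - 2*s + 1)*uppergamma(s, 1) + 2**s*(6*s + 3) + 3**s*s*(2*s + 1)*(-2*log(2) + 2*log(3)) + 3**s*(-4*s - 2) + 3**s*(2*s + 1)*(-2*log(3) + 2*log(2)) + sqrt(2)*(3*s**2 - 6*s + 3))/((2*s + 1)*(s**2 - 2*s + 1))
  Re(s) > -1/2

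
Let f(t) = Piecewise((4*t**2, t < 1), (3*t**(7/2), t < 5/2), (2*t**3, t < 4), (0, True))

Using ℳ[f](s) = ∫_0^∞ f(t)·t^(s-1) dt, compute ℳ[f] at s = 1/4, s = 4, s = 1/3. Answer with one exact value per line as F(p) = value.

linearity at 1, 5/2 turns ℳ[f](s) into 3 summed integrals
over [0, 1), the kernel integral of 4*t**2 enters the sum
for t in [1, 5/2): the term is ∫ 3*t**(7/2)·t^(s-1)
piece [5/2, 4): integrate 2*t**3 against the kernel

F(1/4) = -125*2**(3/4)*5**(1/4)/26 + 44/45 + 25*2**(1/4)*5**(3/4)/4 + 512*sqrt(2)/13
F(4) = 15625*sqrt(10)/128 + 30287197/6720
F(1/3) = -75*2**(2/3)*5**(1/3)/16 + 150/161 + 1125*2**(1/6)*5**(5/6)/184 + 192*2**(2/3)/5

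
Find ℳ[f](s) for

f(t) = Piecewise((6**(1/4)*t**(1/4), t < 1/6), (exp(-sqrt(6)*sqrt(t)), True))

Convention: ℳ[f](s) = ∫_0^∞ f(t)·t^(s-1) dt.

2*((4*s + 1)*uppergamma(2*s, 1) + 2)/(6**s*(4*s + 1))
  Re(s) > -1/4

peel off the common scale on t: 3**(1/4)*t**(1/4) on [0, 1/3); exp(-sqrt(3)*sqrt(t)) on [1/3, ∞)
invert the common scale on t to get t**(1/4) on [0, 1); exp(-sqrt(t)) on [1, ∞)
back out the power substitution: sqrt(t) on [0, 1); exp(-t) on [1, ∞)
treat the 2 regions marked off by 1/6 separately and sum
∫ over [0, 1/6) of 6**(1/4)*t**(1/4)·t^(s-1) joins the sum
∫ exp(-sqrt(6)*sqrt(t))·t^(s-1) over [1/6, ∞)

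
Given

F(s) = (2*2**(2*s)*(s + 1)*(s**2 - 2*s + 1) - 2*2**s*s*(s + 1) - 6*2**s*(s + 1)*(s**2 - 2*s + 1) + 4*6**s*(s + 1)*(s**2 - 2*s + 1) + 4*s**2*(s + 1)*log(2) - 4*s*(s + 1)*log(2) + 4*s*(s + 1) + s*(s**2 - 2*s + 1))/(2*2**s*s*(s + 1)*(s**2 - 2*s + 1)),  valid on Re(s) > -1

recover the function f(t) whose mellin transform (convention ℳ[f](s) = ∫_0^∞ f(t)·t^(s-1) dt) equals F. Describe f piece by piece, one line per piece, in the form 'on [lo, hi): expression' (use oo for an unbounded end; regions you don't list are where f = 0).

on [0, 1/2): t
on [1/2, 1): log(t)/t
on [1, 2): 3
on [2, 3): 2

linearity at 1/2, 1, 2 turns ℳ[f](s) into 4 summed integrals
on [0, 1/2) integrate f = t against the kernel
∫ over [1/2, 1) of log(t)/t·t^(s-1) joins the sum
on [1, 2) integrate f = 3 against the kernel
on [2, 3) integrate f = 2 against the kernel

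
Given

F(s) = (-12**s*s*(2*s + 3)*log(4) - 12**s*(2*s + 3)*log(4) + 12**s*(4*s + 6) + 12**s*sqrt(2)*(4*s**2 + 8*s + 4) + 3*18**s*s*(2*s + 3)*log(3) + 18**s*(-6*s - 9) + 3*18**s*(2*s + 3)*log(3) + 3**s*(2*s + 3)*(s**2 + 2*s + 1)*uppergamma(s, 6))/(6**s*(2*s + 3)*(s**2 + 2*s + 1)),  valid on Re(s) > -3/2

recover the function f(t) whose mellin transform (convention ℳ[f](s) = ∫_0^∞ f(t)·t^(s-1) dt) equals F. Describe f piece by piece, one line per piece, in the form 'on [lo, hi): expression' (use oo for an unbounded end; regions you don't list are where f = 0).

on [0, 2): t**(3/2)
on [2, 3): t*log(t)
on [3, oo): exp(-2*t)

decompose at 2, 3; ℳ[f](s) sums the 3 pieces' integrals
[0, 2) adds the kernel integral of t**(3/2)
on [2, 3) integrate f = t*log(t) against the kernel
segment [3, ∞) carries exp(-2*t); integrate it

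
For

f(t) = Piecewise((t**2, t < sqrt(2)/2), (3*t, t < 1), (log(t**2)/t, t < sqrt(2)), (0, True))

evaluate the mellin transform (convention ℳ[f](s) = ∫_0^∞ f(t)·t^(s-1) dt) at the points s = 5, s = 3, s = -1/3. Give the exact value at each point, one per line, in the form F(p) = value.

F(5) = sqrt(2)/112 + 1/16 + log(2)
F(3) = sqrt(2)/40 + 1/16 + log(2)
F(-1/3) = -9*2**(2/3)/4 - 9*2**(1/3)/16 - 3*2**(1/3)*log(2)/8 + 3*2**(1/6)/10 + 45/8

strip the shared t-power: t**3 on [0, sqrt(2)/2); 3*t**2 on [sqrt(2)/2, 1); log(t**2) on [1, sqrt(2))
reversing the power substitution: t**(3/2) on [0, 1/2); 3*t on [1/2, 1); log(t) on [1, 2)
slice at sqrt(2)/2, 1, transform all 3 pieces, and sum them
for t in [0, sqrt(2)/2): the term is ∫ t**2·t^(s-1)
segment [sqrt(2)/2, 1) carries 3*t; integrate it
∫ log(t**2)/t·t^(s-1) over [1, sqrt(2))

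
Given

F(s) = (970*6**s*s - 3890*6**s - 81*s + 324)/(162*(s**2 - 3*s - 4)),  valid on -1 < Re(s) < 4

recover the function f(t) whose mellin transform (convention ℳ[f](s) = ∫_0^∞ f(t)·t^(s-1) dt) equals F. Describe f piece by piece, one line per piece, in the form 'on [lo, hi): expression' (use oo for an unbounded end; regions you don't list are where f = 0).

strip the common scale on t: t on [0, 1/2); 2*t on [1/2, 3); t**(-4) on [3, ∞)
linearity at 1, 6 turns ℳ[f](s) into 3 summed integrals
on [0, 1) integrate f = t/2 against the kernel
on [1, 6): add ∫ t·t^(s-1) dt
segment 6 to ∞ holds 16/t**4; add its integral

on [0, 1): t/2
on [1, 6): t
on [6, oo): 16/t**4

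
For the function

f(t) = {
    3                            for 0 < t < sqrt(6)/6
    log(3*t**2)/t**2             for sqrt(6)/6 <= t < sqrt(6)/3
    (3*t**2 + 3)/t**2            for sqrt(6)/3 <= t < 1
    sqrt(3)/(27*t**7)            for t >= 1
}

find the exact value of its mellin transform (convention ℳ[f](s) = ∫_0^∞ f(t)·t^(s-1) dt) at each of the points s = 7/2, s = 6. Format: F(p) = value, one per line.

remove the power substitution first: 3 on [0, 1/6); log(3*t)/t on [1/6, 2/3); (3*t + 3)/t on [2/3, 1); …
remove the shared t-power first: 3*t on [0, 1/6); log(3*t) on [1/6, 2/3); 3*t + 3 on [2/3, 1); …
back out the common scale on t: t on [0, 1/2); log(t) on [1/2, 2); t + 3 on [2, 3); …
along the cuts sqrt(6)/6, sqrt(6)/3, 1, ℳ[f](s) splits into 4 integrals
∫ 3·t^(s-1) over [0, sqrt(6)/6)
on [sqrt(6)/6, sqrt(6)/3): add ∫ log(3*t**2)/t**2·t^(s-1) dt
segment sqrt(6)/3 to 1 holds (3*t**2 + 3)/t**2; add its integral
for t in [1, ∞): the term is ∫ sqrt(3)/(27*t**7)·t^(s-1)

F(7/2) = 6**(1/4)*(-436*sqrt(2) + 2*2**(3/4)*3**(1/4) + 65 + log(2**(42 + 84*sqrt(2))) + 180*6**(3/4))/378
F(6) = sqrt(3)/27 + 17*log(2)/144 + 23/32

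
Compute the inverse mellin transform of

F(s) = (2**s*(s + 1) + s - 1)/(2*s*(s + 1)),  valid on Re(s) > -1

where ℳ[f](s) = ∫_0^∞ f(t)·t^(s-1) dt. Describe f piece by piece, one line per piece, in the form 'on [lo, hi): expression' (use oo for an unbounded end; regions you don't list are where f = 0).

on [0, 1): t
on [1, 2): 1/2

integrate the 2 segments split at 1, then add the results
segment 0 to 1 holds t; add its integral
∫ 1/2·t^(s-1) over [1, 2)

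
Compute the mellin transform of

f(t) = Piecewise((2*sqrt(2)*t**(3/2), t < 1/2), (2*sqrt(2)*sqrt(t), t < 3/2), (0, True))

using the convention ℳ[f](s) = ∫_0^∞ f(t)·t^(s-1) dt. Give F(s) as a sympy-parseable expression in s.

strip the common scale on t: t**(3/2) on [0, 1); 2*sqrt(t) on [1, 3)
decompose at 1/2; ℳ[f](s) sums the 2 pieces' integrals
for t in [0, 1/2): the term is ∫ 2*sqrt(2)*t**(3/2)·t^(s-1)
∫ over [1/2, 3/2) of 2*sqrt(2)*sqrt(t)·t^(s-1) joins the sum

(4*sqrt(3)*3**s*(2*s + 3) - 4*s - 10)/(2**s*(2*s + 1)*(2*s + 3))
  Re(s) > -3/2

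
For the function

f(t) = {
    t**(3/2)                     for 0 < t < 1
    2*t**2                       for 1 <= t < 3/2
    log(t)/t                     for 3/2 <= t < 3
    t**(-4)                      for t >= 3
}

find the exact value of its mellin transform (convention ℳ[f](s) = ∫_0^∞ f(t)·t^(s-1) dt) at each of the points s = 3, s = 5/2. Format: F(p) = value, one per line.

treat the 4 regions marked off by 1, 3/2, 3 separately and sum
[0, 1) adds the kernel integral of t**(3/2)
∫ 2*t**2·t^(s-1) over [1, 3/2)
∫ over [3/2, 3) of log(t)/t·t^(s-1) joins the sum
on [3, ∞): add ∫ t**(-4)·t^(s-1) dt

F(3) = 9*log(2)/8 + 271/180 + 27*log(3)/8
F(5/2) = -34*sqrt(3)/27 - 7/36 + log(2**(sqrt(6)/2)*3**(-sqrt(6)/2 + 2*sqrt(3))) + 35*sqrt(6)/24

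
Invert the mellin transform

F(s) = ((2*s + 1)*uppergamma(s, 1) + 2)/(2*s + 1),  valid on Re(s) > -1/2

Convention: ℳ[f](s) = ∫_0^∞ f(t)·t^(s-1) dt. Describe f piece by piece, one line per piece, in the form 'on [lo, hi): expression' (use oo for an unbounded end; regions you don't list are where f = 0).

breakpoints 1: one integral from each of the 2 segments
segment 0 to 1 holds sqrt(t); add its integral
∫ exp(-t)·t^(s-1) over [1, ∞)

on [0, 1): sqrt(t)
on [1, oo): exp(-t)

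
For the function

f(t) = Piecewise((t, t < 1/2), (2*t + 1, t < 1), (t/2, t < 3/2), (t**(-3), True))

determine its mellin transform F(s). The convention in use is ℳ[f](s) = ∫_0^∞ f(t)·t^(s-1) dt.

(270*2**s*s**2 - 702*2**s*s - 324*2**s + 49*3**s*s**2 - 275*3**s*s - 162*s**2 + 378*s + 324)/(108*2**s*s*(s**2 - 2*s - 3))
  -1 < Re(s) < 3

the 4 pieces separated at 1/2, 1, 3/2 each add one integral
the [0, 1/2) slice contributes ∫ t·t^(s-1) dt
[1/2, 1) adds the kernel integral of (2*t + 1)
on [1, 3/2) integrate f = t/2 against the kernel
piece [3/2, ∞): integrate t**(-3) against the kernel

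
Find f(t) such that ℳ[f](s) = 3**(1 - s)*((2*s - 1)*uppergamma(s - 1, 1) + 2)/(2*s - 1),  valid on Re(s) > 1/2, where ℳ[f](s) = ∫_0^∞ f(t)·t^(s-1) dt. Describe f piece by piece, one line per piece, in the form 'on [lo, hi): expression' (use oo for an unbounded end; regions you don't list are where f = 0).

on [0, 1/3): sqrt(3)/sqrt(t)
on [1/3, oo): exp(-3*t)/t

peel off the shared t-power: sqrt(3)*sqrt(t) on [0, 1/3); exp(-3*t) on [1/3, ∞)
the common scale on t comes off first: sqrt(t) on [0, 1); exp(-t) on [1, ∞)
integrate the 2 segments split at 1/3, then add the results
for t in [0, 1/3): the term is ∫ sqrt(3)/sqrt(t)·t^(s-1)
on [1/3, ∞): add ∫ exp(-3*t)/t·t^(s-1) dt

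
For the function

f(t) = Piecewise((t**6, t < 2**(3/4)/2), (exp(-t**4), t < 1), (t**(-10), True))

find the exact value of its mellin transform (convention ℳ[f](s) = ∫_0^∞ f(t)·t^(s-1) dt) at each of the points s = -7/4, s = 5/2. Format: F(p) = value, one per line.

F(-7/4) = -uppergamma(-7/16, 1)/4 + 4/47 + 2**(15/16)/17 + uppergamma(-7/16, 1/2)/4
F(5/2) = -uppergamma(5/8, 1)/4 + 2**(7/8)/68 + 2/15 + uppergamma(5/8, 1/2)/4

remove the power substitution first: t**3 on [0, sqrt(2)/2); exp(-t**2) on [sqrt(2)/2, 1); t**(-5) on [1, ∞)
back out the power substitution: t**(3/2) on [0, 1/2); exp(-t) on [1/2, 1); t**(-5/2) on [1, ∞)
split f at 2**(3/4)/2, 1: ℳ[f](s) collects 3 kernel integrals
over [0, 2**(3/4)/2), the kernel integral of t**6 enters the sum
[2**(3/4)/2, 1) adds the kernel integral of exp(-t**4)
the [1, ∞) slice contributes ∫ t**(-10)·t^(s-1) dt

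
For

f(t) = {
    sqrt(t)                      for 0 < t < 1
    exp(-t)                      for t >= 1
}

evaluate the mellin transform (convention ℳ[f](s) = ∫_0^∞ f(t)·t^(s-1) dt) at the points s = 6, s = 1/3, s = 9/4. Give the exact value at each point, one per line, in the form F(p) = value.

F(6) = 2/13 + 326*exp(-1)
F(1/3) = uppergamma(1/3, 1) + 6/5
F(9/4) = 4/11 + uppergamma(9/4, 1)

breakpoints 1: one integral from each of the 2 segments
segment 0 to 1 holds sqrt(t); add its integral
segment 1 to ∞ holds exp(-t); add its integral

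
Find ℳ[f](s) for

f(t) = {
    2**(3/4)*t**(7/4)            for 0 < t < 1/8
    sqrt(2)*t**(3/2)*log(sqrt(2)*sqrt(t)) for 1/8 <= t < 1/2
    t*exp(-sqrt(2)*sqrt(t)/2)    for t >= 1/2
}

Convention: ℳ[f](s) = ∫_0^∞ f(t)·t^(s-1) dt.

undo the shared t-power: 2**(3/4)*t**(3/4) on [0, 1/8); sqrt(2)*sqrt(t)*log(sqrt(2)*sqrt(t)) on [1/8, 1/2); exp(-sqrt(2)*sqrt(t)/2) on [1/2, ∞)
invert the common scale on t to get t**(3/4) on [0, 1/4); sqrt(t)*log(sqrt(t)) on [1/4, 1); exp(-sqrt(t)/2) on [1, ∞)
remove the power substitution first: t**(3/2) on [0, 1/2); t*log(t) on [1/2, 1); exp(-t/2) on [1, ∞)
summing 3 kernel integrals split by 1/8, 1/2 yields ℳ[f](s)
∫ 2**(3/4)*t**(7/4)·t^(s-1) over [0, 1/8)
on [1/8, 1/2) integrate f = sqrt(2)*t**(3/2)*log(sqrt(2)*sqrt(t)) against the kernel
for t in [1/2, ∞): the term is ∫ t*exp(-sqrt(2)*sqrt(t)/2)·t^(s-1)

(32*2**(4*s)*(4*s + 7)*(4*s + 4*(s + 1)**2 + 5)*uppergamma(2*s + 2, 1/2) - 8*2**(2*s)*(4*s + 7) + 4*s + (s + 1)*(4*s + 7)*log(4) + (4*s + 7)*log(2) + sqrt(2)*(4*s + 4*(s + 1)**2 + 5) + 7)/(8*2**(3*s)*(4*s + 7)*(4*s + 4*(s + 1)**2 + 5))
  Re(s) > -7/4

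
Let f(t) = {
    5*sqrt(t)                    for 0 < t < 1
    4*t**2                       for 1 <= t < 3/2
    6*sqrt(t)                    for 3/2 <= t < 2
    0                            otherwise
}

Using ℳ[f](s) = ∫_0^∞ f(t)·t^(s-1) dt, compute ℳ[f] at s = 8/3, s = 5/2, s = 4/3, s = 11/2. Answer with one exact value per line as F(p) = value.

linearity at 1, 3/2 turns ℳ[f](s) into 3 summed integrals
[0, 1) adds the kernel integral of 5*sqrt(t)
for t in [1, 3/2): the term is ∫ 4*t**2·t^(s-1)
on [3/2, 2) integrate f = 6*sqrt(t) against the kernel

F(8/3) = -243*2**(5/6)*3**(1/6)/76 + 96/133 + 243*2**(1/3)*3**(2/3)/112 + 288*2**(1/6)/19
F(5/2) = 9*sqrt(6)/4 + 361/36
F(4/3) = -27*2**(1/6)*3**(5/6)/11 + 84/55 + 81*2**(2/3)*3**(1/3)/40 + 72*2**(5/6)/11
F(11/2) = 729*sqrt(6)/160 + 16931/320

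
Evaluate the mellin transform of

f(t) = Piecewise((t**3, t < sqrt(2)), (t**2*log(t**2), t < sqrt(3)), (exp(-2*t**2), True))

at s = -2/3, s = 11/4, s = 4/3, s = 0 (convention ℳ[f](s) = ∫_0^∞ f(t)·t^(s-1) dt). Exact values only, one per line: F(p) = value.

F(-2/3) = -9*3**(2/3)/8 - 3*2**(2/3)*log(2)/4 + 2**(1/3)*uppergamma(-1/3, 6)/2 + 6*2**(1/6)/7 + 3*3**(2/3)*log(3)/4 + 9*2**(2/3)/8
F(11/4) = -288*3**(3/8)/361 - 16*2**(3/8)*log(2)/19 + 2**(5/8)*uppergamma(11/8, 6)/8 + 128*2**(3/8)/361 + 16*2**(7/8)/23 + 36*3**(3/8)*log(3)/19
F(4/3) = -27*3**(2/3)/50 - 3*2**(2/3)*log(2)/5 + 2**(1/3)*uppergamma(2/3, 6)/4 + 9*2**(2/3)/25 + 12*2**(1/6)/13 + 9*3**(2/3)*log(3)/10
F(0) = -log(2) - 1/2 - Ei(-6)/2 + 2*sqrt(2)/3 + 3*log(3)/2

undo the power substitution: t**(3/2) on [0, 2); t*log(t) on [2, 3); exp(-2*t) on [3, ∞)
integrate the 3 segments split at sqrt(2), sqrt(3), then add the results
on [0, sqrt(2)): add ∫ t**3·t^(s-1) dt
for t in [sqrt(2), sqrt(3)): the term is ∫ t**2*log(t**2)·t^(s-1)
segment [sqrt(3), ∞) carries exp(-2*t**2); integrate it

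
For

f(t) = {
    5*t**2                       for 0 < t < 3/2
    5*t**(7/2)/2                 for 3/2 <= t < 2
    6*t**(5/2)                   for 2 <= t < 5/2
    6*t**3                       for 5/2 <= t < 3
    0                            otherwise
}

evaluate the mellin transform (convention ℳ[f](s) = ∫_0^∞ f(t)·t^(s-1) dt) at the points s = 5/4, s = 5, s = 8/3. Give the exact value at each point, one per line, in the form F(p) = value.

treat the 4 regions marked off by 3/2, 2, 5/2 separately and sum
between 0 and 3/2 the integrand is 5*t**2·t^(s-1)
the [3/2, 2) slice contributes ∫ 5*t**(7/2)/2·t^(s-1) dt
for t in [2, 5/2): the term is ∫ 6*t**(5/2)·t^(s-1)
piece [5/2, 3): integrate 6*t**3 against the kernel

F(5/4) = -1875*2**(3/4)*5**(1/4)/68 - 416*2**(3/4)/95 - 405*2**(1/4)*3**(3/4)/304 + 135*2**(3/4)*3**(1/4)/52 + 25*2**(1/4)*5**(3/4)/2 + 1944*3**(1/4)/17
F(5) = -2304*sqrt(2)/85 - 32805*sqrt(6)/8704 + 15625*sqrt(10)/64 + 27156291/7168
F(8/3) = -28125*2**(1/3)*5**(2/3)/544 - 12864*2**(1/6)/1147 - 10935*2**(5/6)*3**(1/6)/4736 + 1215*2**(1/3)*3**(2/3)/448 + 28125*2**(5/6)*5**(1/6)/496 + 4374*3**(2/3)/17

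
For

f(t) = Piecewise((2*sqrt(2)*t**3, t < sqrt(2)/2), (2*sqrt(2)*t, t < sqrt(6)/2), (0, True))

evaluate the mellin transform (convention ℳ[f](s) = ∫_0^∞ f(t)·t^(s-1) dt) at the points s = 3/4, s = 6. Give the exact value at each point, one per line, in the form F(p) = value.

back out the power substitution: 2*sqrt(2)*t**(3/2) on [0, 1/2); 2*sqrt(2)*sqrt(t) on [1/2, 3/2)
invert the common scale on t to get t**(3/2) on [0, 1); 2*sqrt(t) on [1, 3)
the 2 pieces separated at sqrt(2)/2 each add one integral
[0, sqrt(2)/2) adds the kernel integral of 2*sqrt(2)*t**3
∫ over [sqrt(2)/2, sqrt(6)/2) of 2*sqrt(2)*t·t^(s-1) joins the sum

F(3/4) = 2*2**(5/8)*(-23 + 30*3**(7/8))/105
F(6) = -11/504 + 27*sqrt(3)/28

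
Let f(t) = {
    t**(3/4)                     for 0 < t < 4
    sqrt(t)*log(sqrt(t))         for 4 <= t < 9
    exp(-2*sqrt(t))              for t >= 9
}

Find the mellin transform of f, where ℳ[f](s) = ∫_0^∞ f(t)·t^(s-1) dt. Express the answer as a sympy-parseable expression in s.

2*(-4*144**s*s*(4*s + 3)*log(2) - 2*144**s*(4*s + 3)*log(2) + 2*144**s*(4*s + 3) + 4*144**s*sqrt(2)*(4*s**2 + 4*s + 1) + 6*324**s*s*(4*s + 3)*log(3) - 3*324**s*(4*s + 3) + 3*324**s*(4*s + 3)*log(3) + 9**s*(4*s + 3)*(4*s**2 + 4*s + 1)*uppergamma(2*s, 6))/(36**s*(4*s + 3)*(4*s**2 + 4*s + 1))
  Re(s) > -3/4

peel off the power substitution: t**(3/2) on [0, 2); t*log(t) on [2, 3); exp(-2*t) on [3, ∞)
summing 3 kernel integrals split by 4, 9 yields ℳ[f](s)
on [0, 4): add ∫ t**(3/4)·t^(s-1) dt
for t in [4, 9): the term is ∫ sqrt(t)*log(sqrt(t))·t^(s-1)
between 9 and ∞ the integrand is exp(-2*sqrt(t))·t^(s-1)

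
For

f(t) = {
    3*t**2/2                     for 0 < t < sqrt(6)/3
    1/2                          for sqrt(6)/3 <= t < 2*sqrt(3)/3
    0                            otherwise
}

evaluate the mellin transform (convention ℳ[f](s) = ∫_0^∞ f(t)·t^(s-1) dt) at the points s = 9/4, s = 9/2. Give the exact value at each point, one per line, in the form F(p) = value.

F(9/4) = 4*3**(7/8)*(2**(1/8) + 34*2**(1/4))/1377
F(9/2) = 4*2**(1/4)*3**(3/4)*(5 + 52*2**(1/4))/3159

invert the power substitution to get 3*t/2 on [0, 2/3); 1/2 on [2/3, 4/3)
back out the common scale on t: t/2 on [0, 2); 1/2 on [2, 4)
invert the common scale on t to get t on [0, 1); 1/2 on [1, 2)
integrate the 2 segments split at sqrt(6)/3, then add the results
segment [0, sqrt(6)/3) carries 3*t**2/2; integrate it
[sqrt(6)/3, 2*sqrt(3)/3) adds the kernel integral of 1/2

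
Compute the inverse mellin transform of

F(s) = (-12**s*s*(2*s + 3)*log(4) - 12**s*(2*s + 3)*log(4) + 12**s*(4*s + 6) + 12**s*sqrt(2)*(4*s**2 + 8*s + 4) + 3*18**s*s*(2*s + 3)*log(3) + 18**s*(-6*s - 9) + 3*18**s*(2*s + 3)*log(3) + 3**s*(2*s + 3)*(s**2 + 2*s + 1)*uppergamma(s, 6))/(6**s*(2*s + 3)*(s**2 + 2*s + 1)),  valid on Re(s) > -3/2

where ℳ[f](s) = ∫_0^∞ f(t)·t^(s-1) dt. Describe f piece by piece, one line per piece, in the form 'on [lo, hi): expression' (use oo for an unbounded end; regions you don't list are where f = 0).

on [0, 2): t**(3/2)
on [2, 3): t*log(t)
on [3, oo): exp(-2*t)

split f at 2, 3: ℳ[f](s) collects 3 kernel integrals
segment [0, 2) carries t**(3/2); integrate it
segment 2 to 3 holds t*log(t); add its integral
∫ exp(-2*t)·t^(s-1) over [3, ∞)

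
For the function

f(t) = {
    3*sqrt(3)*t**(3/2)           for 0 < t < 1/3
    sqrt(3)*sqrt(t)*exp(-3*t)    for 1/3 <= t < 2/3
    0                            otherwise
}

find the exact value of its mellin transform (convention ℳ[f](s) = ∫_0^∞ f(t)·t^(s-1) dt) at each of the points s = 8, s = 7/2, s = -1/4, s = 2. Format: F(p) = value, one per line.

the common scale on t comes off first: t**(3/2) on [0, 1); sqrt(t)*exp(-t) on [1, 2)
strip the shared t-power: t on [0, 1); exp(-t) on [1, 2)
f breaks at 1/3 into 2 integrals to sum
segment [0, 1/3) carries 3*sqrt(3)*t**(3/2); integrate it
segment [1/3, 2/3) carries sqrt(3)*sqrt(t)*exp(-3*t); integrate it

F(8) = (-340253102*sqrt(2) + (-38513475*sqrt(pi)*erfc(sqrt(2)) + 512 + 38513475*sqrt(pi)*erfc(1))*exp(2) + 156370114*E)*exp(-2)/31912704
F(7/2) = sqrt(3)*(-190 + exp(2) + 80*E)*exp(-2)/405
F(-1/4) = 3**(1/4)*(-uppergamma(1/4, 2) + uppergamma(1/4, 1) + 4/5)
F(2) = (-98*sqrt(2) + (-21*sqrt(pi)*erfc(sqrt(2)) + 21*sqrt(pi)*erfc(1) + 8)*exp(2) + 70*E)*exp(-2)/252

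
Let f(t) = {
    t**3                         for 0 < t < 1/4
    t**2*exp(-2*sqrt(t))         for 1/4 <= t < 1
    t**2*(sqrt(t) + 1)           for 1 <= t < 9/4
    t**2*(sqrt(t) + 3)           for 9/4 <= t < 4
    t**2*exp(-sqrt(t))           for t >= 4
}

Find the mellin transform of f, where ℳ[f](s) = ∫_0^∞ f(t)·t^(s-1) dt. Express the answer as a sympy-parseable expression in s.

undo the shared t-power: t on [0, 1/4); exp(-2*sqrt(t)) on [1/4, 1); sqrt(t) + 1 on [1, 9/4); …
invert the power substitution to get t**2 on [0, 1/2); exp(-2*t) on [1/2, 1); t + 1 on [1, 3/2); …
slice at 1/4, 1, 9/4, 4, transform all 5 pieces, and sum them
segment [0, 1/4) carries t**3; integrate it
piece [1/4, 1): integrate t**2*exp(-2*sqrt(t)) against the kernel
on [1, 9/4): add ∫ t**2*(sqrt(t) + 1)·t^(s-1) dt
the [9/4, 4) slice contributes ∫ t**2*(sqrt(t) + 3)·t^(s-1) dt
[4, ∞) adds the kernel integral of t**2*exp(-sqrt(t))

(10240*2**(4*s)*(s + 2)*(s + 3) + 3072*2**(4*s)*(s + 3) + 128*2**(2*s)*(s + 2)*(s + 3)*(2*s + 5)*uppergamma(2*s + 4, 2) - 256*2**(2*s)*(s + 2)*(s + 3) - 64*2**(2*s)*(s + 3) - 1296*3**(2*s)*(s + 2)*(s + 3) - 648*3**(2*s)*(s + 3) + 8*(s + 2)*(s + 3)*(2*s + 5)*uppergamma(2*s + 4, 1) - 8*(s + 2)*(s + 3)*(2*s + 5)*uppergamma(2*s + 4, 2) + (s + 2)*(2*s + 5))/(64*2**(2*s)*(s + 2)*(s + 3)*(2*s + 5))
  Re(s) > -3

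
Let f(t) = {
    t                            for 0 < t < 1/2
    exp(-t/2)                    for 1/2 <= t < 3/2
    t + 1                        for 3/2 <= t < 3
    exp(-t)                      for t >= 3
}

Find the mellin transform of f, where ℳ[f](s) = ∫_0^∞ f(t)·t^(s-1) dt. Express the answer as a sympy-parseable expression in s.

(2*2**s*s*(s + 1)*uppergamma(s, 3) - 5*3**s*s - 2*3**s + 2*4**s*s*(s + 1)*uppergamma(s, 1/4) - 2*4**s*s*(s + 1)*uppergamma(s, 3/4) + 8*6**s*s + 2*6**s + s)/(2*2**s*s*(s + 1))
  Re(s) > -1

the 4 pieces separated at 1/2, 3/2, 3 each add one integral
∫ over [0, 1/2) of t·t^(s-1) joins the sum
∫ exp(-t/2)·t^(s-1) over [1/2, 3/2)
∫ over [3/2, 3) of (t + 1)·t^(s-1) joins the sum
over [3, ∞), the kernel integral of exp(-t) enters the sum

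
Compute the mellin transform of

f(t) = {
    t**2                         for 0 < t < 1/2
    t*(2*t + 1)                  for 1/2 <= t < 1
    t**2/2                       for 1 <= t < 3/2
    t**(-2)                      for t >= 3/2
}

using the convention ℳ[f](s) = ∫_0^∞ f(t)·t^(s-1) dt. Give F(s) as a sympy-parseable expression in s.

(180*2**s*s**2 - 108*2**s*s - 504*2**s + 49*3**s*s**2 - 177*3**s*s - 226*3**s - 54*s**2 + 18*s + 180)/(72*2**s*(s**3 + s**2 - 4*s - 4))
  -2 < Re(s) < 2

reversing the shared t-power: t on [0, 1/2); 2*t + 1 on [1/2, 1); t/2 on [1, 3/2); …
decompose at 1/2, 1, 3/2; ℳ[f](s) sums the 4 pieces' integrals
segment [0, 1/2) carries t**2; integrate it
the [1/2, 1) slice contributes ∫ t*(2*t + 1)·t^(s-1) dt
∫ over [1, 3/2) of t**2/2·t^(s-1) joins the sum
∫ over [3/2, ∞) of t**(-2)·t^(s-1) joins the sum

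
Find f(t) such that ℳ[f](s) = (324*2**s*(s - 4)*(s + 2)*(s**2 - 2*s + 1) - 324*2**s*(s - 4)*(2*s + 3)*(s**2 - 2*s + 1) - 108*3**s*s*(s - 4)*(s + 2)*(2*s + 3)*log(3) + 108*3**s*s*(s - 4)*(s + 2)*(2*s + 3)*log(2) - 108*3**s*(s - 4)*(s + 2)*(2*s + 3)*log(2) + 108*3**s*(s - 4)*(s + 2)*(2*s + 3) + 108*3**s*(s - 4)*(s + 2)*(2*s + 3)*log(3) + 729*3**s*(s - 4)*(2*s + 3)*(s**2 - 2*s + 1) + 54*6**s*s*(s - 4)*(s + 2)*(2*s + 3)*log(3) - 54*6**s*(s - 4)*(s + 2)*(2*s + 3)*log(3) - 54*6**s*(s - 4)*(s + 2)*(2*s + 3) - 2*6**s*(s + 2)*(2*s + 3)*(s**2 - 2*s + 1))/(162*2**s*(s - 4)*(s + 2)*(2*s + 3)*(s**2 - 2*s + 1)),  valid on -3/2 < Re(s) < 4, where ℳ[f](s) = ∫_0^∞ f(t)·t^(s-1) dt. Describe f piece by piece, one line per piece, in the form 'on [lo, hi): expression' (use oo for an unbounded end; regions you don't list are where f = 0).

the 4 pieces separated at 1, 3/2, 3 each add one integral
[0, 1) adds the kernel integral of t**(3/2)
for t in [1, 3/2): the term is ∫ 2*t**2·t^(s-1)
piece [3/2, 3): integrate log(t)/t against the kernel
the [3, ∞) slice contributes ∫ t**(-4)·t^(s-1) dt

on [0, 1): t**(3/2)
on [1, 3/2): 2*t**2
on [3/2, 3): log(t)/t
on [3, oo): t**(-4)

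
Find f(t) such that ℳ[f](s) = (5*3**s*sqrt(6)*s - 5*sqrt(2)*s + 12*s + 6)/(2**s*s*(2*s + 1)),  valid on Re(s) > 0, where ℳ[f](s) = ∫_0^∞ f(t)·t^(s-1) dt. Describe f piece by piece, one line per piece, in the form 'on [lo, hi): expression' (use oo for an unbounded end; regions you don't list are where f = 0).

on [0, 1/2): 6
on [1/2, 3/2): 5*sqrt(t)

summing 2 kernel integrals split by 1/2 yields ℳ[f](s)
∫ over [0, 1/2) of 6·t^(s-1) joins the sum
piece [1/2, 3/2): integrate 5*sqrt(t) against the kernel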